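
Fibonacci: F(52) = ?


Fibonacci sequence: 1, 1, 2, 3, 5, 8, 13, 21, 34, 55, 89, ...
F(52) = 32951280099

F(52) = 32951280099


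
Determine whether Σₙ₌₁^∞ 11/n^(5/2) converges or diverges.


p-series test: Σ c/n^p converges if p > 1, diverges if p ≤ 1 (constant c > 0 doesn't affect convergence).
p = 5/2
5/2 > 1 → CONVERGES

Converges (p = 5/2 > 1)


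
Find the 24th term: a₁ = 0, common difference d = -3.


aₙ = a₁ + (n-1)d
= 0 + (24-1)×-3
= 0 - 69
= -69

a_24 = -69


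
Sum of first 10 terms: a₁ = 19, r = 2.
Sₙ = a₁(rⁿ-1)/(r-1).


Sₙ = 19×(2^10 - 1)/(2 - 1)
= 19×(1024 - 1)/1
= 19×1023/1
= 19437

S_10 = 19437


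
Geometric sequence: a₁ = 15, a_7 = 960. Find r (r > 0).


r^(n-1) = aₙ/a₁
r^6 = 960/15 = 64
r = 64^(1/6)
= ±2; taking r > 0 gives r = 2

r = 2


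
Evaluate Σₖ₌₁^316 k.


n(n+1)/2 = 316×317/2 = 100172/2 = 50086

Σk = 50086


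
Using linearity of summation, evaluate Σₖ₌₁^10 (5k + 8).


Σ(5k+8) = 5·Σk + 8·n
= 5·55 + 8·10
= 275 + 80 = 355

Σ = 355


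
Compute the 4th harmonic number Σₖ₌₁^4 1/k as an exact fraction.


H_4 = 1/1 + 1/2 + 1/3 + 1/4
= 25/12
≈ 2.0833

H_4 = 25/12 ≈ 2.0833


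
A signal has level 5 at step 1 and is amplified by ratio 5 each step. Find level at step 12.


aₙ = a₁·r^(n-1)
= 5×5^11
= 5×48828125
= 244140625

a_12 = 244140625


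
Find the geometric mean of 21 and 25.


GM = √(21×25) = √525 = 22.9129

GM = 22.9129


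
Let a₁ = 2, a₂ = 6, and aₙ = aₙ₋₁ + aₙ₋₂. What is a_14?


Computing iteratively: 2, 6, 8, 14, 22, 36, 58, 94, 152, 246, 398, 644, ...
a_14 = 1686

a_14 = 1686


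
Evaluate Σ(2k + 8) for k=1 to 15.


Σ(2k+8) = 2·Σk + 8·n
= 2·120 + 8·15
= 240 + 120 = 360

Σ = 360


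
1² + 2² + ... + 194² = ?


n = 194
n(n+1)(2n+1)/6 = 194×195×389/6
= 14715870/6 = 2452645

Σk² = 2452645


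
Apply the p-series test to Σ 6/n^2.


p-series test: Σ c/n^p converges if p > 1, diverges if p ≤ 1 (constant c > 0 doesn't affect convergence).
p = 2
2 > 1 → CONVERGES

Converges (p = 2 > 1)


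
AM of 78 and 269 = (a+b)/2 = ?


AM = (78 + 269)/2 = 347/2 = 173.5

AM = 173.5


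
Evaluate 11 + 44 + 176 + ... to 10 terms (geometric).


Sₙ = 11×(4^10 - 1)/(4 - 1)
= 11×(1048576 - 1)/3
= 11×1048575/3
= 3844775

S_10 = 3844775


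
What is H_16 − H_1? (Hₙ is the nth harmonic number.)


Σₖ₌2^16 1/k = 1/2 + 1/3 + 1/4 + ... + 1/16
= 1715839/720720
≈ 2.3807

Sum = 1715839/720720 ≈ 2.3807


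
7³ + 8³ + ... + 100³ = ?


Σₖ₌7^100 k³ = [100·101/2]² − [6·7/2]²
= 25502500 − 441 = 25502059

Σk³ = 25502059


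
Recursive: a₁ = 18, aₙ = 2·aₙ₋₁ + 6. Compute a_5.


Computing step by step:
a_1 = 18
a_2 = 42
a_3 = 90
a_4 = 186
a_5 = 378


a_5 = 378


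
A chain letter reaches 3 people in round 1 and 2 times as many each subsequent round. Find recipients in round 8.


aₙ = a₁·r^(n-1)
= 3×2^7
= 3×128
= 384

a_8 = 384


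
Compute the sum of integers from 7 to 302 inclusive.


Σₖ₌7^302 k = Σₖ₌₁^302 k − Σₖ₌₁^6 k
= 302·303/2 − 6·7/2
= 45753 − 21 = 45732

Σk = 45732


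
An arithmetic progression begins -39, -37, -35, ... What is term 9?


aₙ = a₁ + (n-1)d
= -39 + (9-1)×2
= -39 + 16
= -23

a_9 = -23


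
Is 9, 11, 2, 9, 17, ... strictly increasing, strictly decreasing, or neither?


Differences: 2, -9, 7, 8
Difference at position 1 is +2 (> 0) but position 2 is -9 (< 0) — sequence both rises and falls
→ NOT monotonic

Not monotonic


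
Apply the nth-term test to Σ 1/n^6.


lim(n→∞) 1/n^6 = 0
lim aₙ = 0 → nth-term test is INCONCLUSIVE
(Need other tests; this is actually a convergent p-series with p=6 > 1)

Inconclusive (lim aₙ = 0; need another test)


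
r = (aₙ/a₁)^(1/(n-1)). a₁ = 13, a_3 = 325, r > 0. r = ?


r^(n-1) = aₙ/a₁
r^2 = 325/13 = 25
r = 25^(1/2)
= ±5; taking r > 0 gives r = 5

r = 5


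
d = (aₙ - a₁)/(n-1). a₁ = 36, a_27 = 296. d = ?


d = (aₙ - a₁)/(n-1)
= (296 - 36)/(27-1)
= 260/26 = 10

d = 10


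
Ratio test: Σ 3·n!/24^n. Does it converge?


aₙ = 3·n!/24^n
a_{n+1}/aₙ = (n+1)!/24^(n+1) × 24^n/n!  (constant 3 cancels)
= (n+1)/24
L = lim(n→∞) (n+1)/24 = ∞
L > 1 → series DIVERGES

Diverges (ratio test: L = ∞ > 1)


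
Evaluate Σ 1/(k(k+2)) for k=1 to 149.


1/(k(k+2)) = (1/2)·(1/k - 1/(k+2)) (partial fractions)
Telescoping: Σ = (1/2)·(1 + 1/2 - 1/150 - 1/151) = 16837/22650

Sum = 16837/22650


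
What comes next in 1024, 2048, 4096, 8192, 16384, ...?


Pattern: powers of 2: 2ⁿ
Terms: 1024, 2048, 4096, 8192, 16384
Next term = 32768

Next term = 32768


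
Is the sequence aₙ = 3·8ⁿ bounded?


aₙ = 3·8ⁿ → as n→∞, aₙ→∞ (since base 8 > 1)
No finite upper bound exists
The sequence is UNBOUNDED

Unbounded (aₙ → ∞ as n → ∞)


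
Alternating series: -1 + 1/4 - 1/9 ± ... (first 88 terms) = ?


S = -1 + 1/4 - 1/9 + 1/16 - 1/25 + 1/36 - 1/49 + 1/64 ± ...
= -0.8224
(Full series converges to -π²/12 ≈ -0.8225)

S_88 = -0.8224


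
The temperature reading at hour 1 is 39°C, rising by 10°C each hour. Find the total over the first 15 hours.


aₙ = 39 + (15-1)×10 = 179
Sₙ = n(a₁+aₙ)/2 = 15×(39+179)/2
= 15×218/2 = 1635

S_15 = 1635


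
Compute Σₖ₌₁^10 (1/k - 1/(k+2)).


Telescoping with gap 2: two head and two tail terms survive.
= (1 + 1/2) - (1/11 + 1/12)
= 3/2 - 1/11 - 1/12 = 175/132

Sum = 175/132


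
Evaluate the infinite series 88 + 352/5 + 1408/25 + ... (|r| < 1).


S∞ = a₁/(1-r) = 88/(1 - 4/5)
= 88/(1/5)
= 440

S∞ = 440


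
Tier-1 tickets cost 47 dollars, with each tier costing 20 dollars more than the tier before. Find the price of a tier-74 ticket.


aₙ = a₁ + (n-1)d
= 47 + (74-1)×20
= 47 + 1460
= 1507

a_74 = 1507


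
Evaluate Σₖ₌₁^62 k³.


n(n+1)/2 = 62×63/2 = 1953
Σk³ = 1953² = 3814209

Σk³ = 3814209


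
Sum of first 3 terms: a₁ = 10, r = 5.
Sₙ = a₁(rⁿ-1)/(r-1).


Sₙ = 10×(5^3 - 1)/(5 - 1)
= 10×(125 - 1)/4
= 10×124/4
= 310

S_3 = 310


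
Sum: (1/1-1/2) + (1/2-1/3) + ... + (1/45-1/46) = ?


Telescoping: adjacent terms cancel.
= 1/1 - 1/46
= 1 - 1/46 = 45/46

Sum = 45/46


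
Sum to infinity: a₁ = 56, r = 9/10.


S∞ = a₁/(1-r) = 56/(1 - 9/10)
= 56/(1/10)
= 560

S∞ = 560


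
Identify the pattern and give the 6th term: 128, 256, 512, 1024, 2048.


Pattern: powers of 2: 2ⁿ
Terms: 128, 256, 512, 1024, 2048
Next term = 4096

Next term = 4096


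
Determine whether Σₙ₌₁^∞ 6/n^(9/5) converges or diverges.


p-series test: Σ c/n^p converges if p > 1, diverges if p ≤ 1 (constant c > 0 doesn't affect convergence).
p = 9/5
9/5 > 1 → CONVERGES

Converges (p = 9/5 > 1)


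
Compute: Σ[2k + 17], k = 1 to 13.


Σ(2k+17) = 2·Σk + 17·n
= 2·91 + 17·13
= 182 + 221 = 403

Σ = 403


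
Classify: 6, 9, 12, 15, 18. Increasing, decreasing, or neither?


Differences: 3, 3, 3, 3
All differences > 0 → strictly INCREASING

Monotonically increasing


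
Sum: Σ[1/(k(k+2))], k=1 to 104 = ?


1/(k(k+2)) = (1/2)·(1/k - 1/(k+2)) (partial fractions)
Telescoping: Σ = (1/2)·(1 + 1/2 - 1/105 - 1/106) = 4121/5565

Sum = 4121/5565


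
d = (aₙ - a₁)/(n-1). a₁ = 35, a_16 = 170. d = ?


d = (aₙ - a₁)/(n-1)
= (170 - 35)/(16-1)
= 135/15 = 9

d = 9


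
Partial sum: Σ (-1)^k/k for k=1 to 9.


S = -1 + 1/2 - 1/3 + 1/4 - 1/5 + 1/6 - 1/7 + 1/8 ± ...
= -0.7456
(Full series converges to -ln(2) ≈ -0.6931)

S_9 = -0.7456


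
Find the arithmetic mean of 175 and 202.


AM = (175 + 202)/2 = 377/2 = 188.5

AM = 188.5


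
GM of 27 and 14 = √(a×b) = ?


GM = √(27×14) = √378 = 19.4422

GM = 19.4422


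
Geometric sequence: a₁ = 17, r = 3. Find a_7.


aₙ = a₁·r^(n-1)
= 17×3^6
= 17×729
= 12393

a_7 = 12393


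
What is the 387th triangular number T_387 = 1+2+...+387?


n(n+1)/2 = 387×388/2 = 150156/2 = 75078

Σk = 75078


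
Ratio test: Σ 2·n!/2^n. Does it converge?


aₙ = 2·n!/2^n
a_{n+1}/aₙ = (n+1)!/2^(n+1) × 2^n/n!  (constant 2 cancels)
= (n+1)/2
L = lim(n→∞) (n+1)/2 = ∞
L > 1 → series DIVERGES

Diverges (ratio test: L = ∞ > 1)


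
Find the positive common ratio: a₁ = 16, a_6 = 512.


r^(n-1) = aₙ/a₁
r^5 = 512/16 = 32
r = 32^(1/5)
= 2

r = 2


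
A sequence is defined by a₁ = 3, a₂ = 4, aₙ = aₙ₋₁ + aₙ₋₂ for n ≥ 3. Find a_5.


Computing iteratively: 3, 4, 7, 11, 18
a_5 = 18

a_5 = 18


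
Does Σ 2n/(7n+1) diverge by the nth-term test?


lim(n→∞) 2n/(7n+1) = 2/7 = 2/7  (divide numerator and denominator by n)
lim aₙ = 2/7 ≠ 0 → series DIVERGES

Diverges (lim aₙ = 2/7 ≠ 0)


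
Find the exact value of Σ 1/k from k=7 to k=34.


Σₖ₌7^34 1/k = 1/7 + 1/8 + 1/9 + ... + 1/34
= 21899586326629/13127595717600
≈ 1.6682

Sum = 21899586326629/13127595717600 ≈ 1.6682


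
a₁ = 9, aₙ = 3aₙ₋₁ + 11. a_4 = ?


Computing step by step:
a_1 = 9
a_2 = 38
a_3 = 125
a_4 = 386


a_4 = 386


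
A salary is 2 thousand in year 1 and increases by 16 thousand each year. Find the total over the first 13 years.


aₙ = 2 + (13-1)×16 = 194
Sₙ = n(a₁+aₙ)/2 = 13×(2+194)/2
= 13×196/2 = 1274

S_13 = 1274


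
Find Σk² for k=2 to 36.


Σₖ₌2^36 k² = Σₖ₌₁^36 k² − Σₖ₌₁^1 k²
= 36·37·73/6 − 1·2·3/6
= 16206 − 1 = 16205

Σk² = 16205


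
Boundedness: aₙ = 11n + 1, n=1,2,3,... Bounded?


aₙ = 11n + 1 → as n→∞, aₙ→∞
No finite upper bound exists
The sequence is UNBOUNDED

Unbounded (aₙ → ∞ as n → ∞)


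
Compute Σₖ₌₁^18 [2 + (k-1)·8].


aₙ = 2 + (18-1)×8 = 138
Sₙ = n(a₁+aₙ)/2 = 18×(2+138)/2
= 18×140/2 = 1260

S_18 = 1260


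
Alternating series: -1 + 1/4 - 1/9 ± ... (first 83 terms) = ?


S = -1 + 1/4 - 1/9 + 1/16 - 1/25 + 1/36 - 1/49 + 1/64 ± ...
= -0.8225
(Full series converges to -π²/12 ≈ -0.8225)

S_83 = -0.8225


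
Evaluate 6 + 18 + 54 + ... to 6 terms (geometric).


Sₙ = 6×(3^6 - 1)/(3 - 1)
= 6×(729 - 1)/2
= 6×728/2
= 2184

S_6 = 2184


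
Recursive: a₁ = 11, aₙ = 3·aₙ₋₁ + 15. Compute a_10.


Computing step by step:
a_1 = 11
a_2 = 48
a_3 = 159
a_4 = 492
a_5 = 1491
a_6 = 4488
a_7 = 13479
a_8 = 40452
a_9 = 121371
a_10 = 364128


a_10 = 364128


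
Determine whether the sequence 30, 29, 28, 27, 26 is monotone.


Differences: -1, -1, -1, -1
All differences < 0 → strictly DECREASING

Monotonically decreasing


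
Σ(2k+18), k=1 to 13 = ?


Σ(2k+18) = 2·Σk + 18·n
= 2·91 + 18·13
= 182 + 234 = 416

Σ = 416


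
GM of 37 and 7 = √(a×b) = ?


GM = √(37×7) = √259 = 16.0935

GM = 16.0935


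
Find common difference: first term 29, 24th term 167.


d = (aₙ - a₁)/(n-1)
= (167 - 29)/(24-1)
= 138/23 = 6

d = 6


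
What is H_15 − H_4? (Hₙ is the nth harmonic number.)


Σₖ₌5^15 1/k = 1/5 + 1/6 + 1/7 + ... + 1/15
= 445007/360360
≈ 1.2349

Sum = 445007/360360 ≈ 1.2349


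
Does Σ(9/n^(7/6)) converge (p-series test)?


p-series test: Σ c/n^p converges if p > 1, diverges if p ≤ 1 (constant c > 0 doesn't affect convergence).
p = 7/6
7/6 > 1 → CONVERGES

Converges (p = 7/6 > 1)


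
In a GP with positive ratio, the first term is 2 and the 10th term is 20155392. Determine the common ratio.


r^(n-1) = aₙ/a₁
r^9 = 20155392/2 = 10077696
r = 10077696^(1/9)
= 6

r = 6


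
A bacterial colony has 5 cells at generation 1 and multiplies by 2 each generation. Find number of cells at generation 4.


aₙ = a₁·r^(n-1)
= 5×2^3
= 5×8
= 40

a_4 = 40


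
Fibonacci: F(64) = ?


Fibonacci sequence: 1, 1, 2, 3, 5, 8, 13, 21, 34, 55, 89, ...
F(64) = 10610209857723

F(64) = 10610209857723


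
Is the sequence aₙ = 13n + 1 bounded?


aₙ = 13n + 1 → as n→∞, aₙ→∞
No finite upper bound exists
The sequence is UNBOUNDED

Unbounded (aₙ → ∞ as n → ∞)


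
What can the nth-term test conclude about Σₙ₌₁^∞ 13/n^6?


lim(n→∞) 13/n^6 = 0
lim aₙ = 0 → nth-term test is INCONCLUSIVE
(Need other tests; this is actually a convergent p-series with p=6 > 1)

Inconclusive (lim aₙ = 0; need another test)


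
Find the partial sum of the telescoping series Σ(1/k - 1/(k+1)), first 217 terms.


Telescoping: adjacent terms cancel.
= 1/1 - 1/218
= 1 - 1/218 = 217/218

Sum = 217/218


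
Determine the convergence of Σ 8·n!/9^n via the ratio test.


aₙ = 8·n!/9^n
a_{n+1}/aₙ = (n+1)!/9^(n+1) × 9^n/n!  (constant 8 cancels)
= (n+1)/9
L = lim(n→∞) (n+1)/9 = ∞
L > 1 → series DIVERGES

Diverges (ratio test: L = ∞ > 1)


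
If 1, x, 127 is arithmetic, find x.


AM = (1 + 127)/2 = 128/2 = 64

AM = 64


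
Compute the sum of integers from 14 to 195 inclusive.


Σₖ₌14^195 k = Σₖ₌₁^195 k − Σₖ₌₁^13 k
= 195·196/2 − 13·14/2
= 19110 − 91 = 19019

Σk = 19019


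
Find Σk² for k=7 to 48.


Σₖ₌7^48 k² = Σₖ₌₁^48 k² − Σₖ₌₁^6 k²
= 48·49·97/6 − 6·7·13/6
= 38024 − 91 = 37933

Σk² = 37933


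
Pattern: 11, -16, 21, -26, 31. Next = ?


Pattern: alternating sign, magnitude arithmetic (d=5)
Terms: 11, -16, 21, -26, 31
Next term = -36

Next term = -36


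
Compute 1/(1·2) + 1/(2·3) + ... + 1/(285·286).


1/(k(k+1)) = 1/k - 1/(k+1) (partial fractions)
Telescoping: Σ = 1 - 1/286 = 285/286

Sum = 285/286


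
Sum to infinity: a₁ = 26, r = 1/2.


S∞ = a₁/(1-r) = 26/(1 - 1/2)
= 26/(1/2)
= 52

S∞ = 52


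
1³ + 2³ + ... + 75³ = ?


n(n+1)/2 = 75×76/2 = 2850
Σk³ = 2850² = 8122500

Σk³ = 8122500


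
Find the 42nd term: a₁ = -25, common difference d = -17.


aₙ = a₁ + (n-1)d
= -25 + (42-1)×-17
= -25 - 697
= -722

a_42 = -722


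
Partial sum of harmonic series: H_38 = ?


H_38 = 1/1 + 1/2 + 1/3 + ... + 1/38
= 2053580969474233/485721041551200
≈ 4.2279

H_38 = 2053580969474233/485721041551200 ≈ 4.2279


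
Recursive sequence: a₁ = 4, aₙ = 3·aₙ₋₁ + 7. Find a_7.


Computing step by step:
a_1 = 4
a_2 = 19
a_3 = 64
a_4 = 199
a_5 = 604
a_6 = 1819
a_7 = 5464


a_7 = 5464


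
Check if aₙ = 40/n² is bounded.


a₁ = 40, a₂ = 40/4, a₃ = 40/9, ...
0 < aₙ ≤ 40 for all n ≥ 1
The sequence IS bounded

Bounded (0 < aₙ ≤ 40)


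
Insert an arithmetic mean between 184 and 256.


AM = (184 + 256)/2 = 440/2 = 220

AM = 220


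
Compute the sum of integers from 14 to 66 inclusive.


Σₖ₌14^66 k = Σₖ₌₁^66 k − Σₖ₌₁^13 k
= 66·67/2 − 13·14/2
= 2211 − 91 = 2120

Σk = 2120


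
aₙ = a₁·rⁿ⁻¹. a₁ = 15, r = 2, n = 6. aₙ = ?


aₙ = a₁·r^(n-1)
= 15×2^5
= 15×32
= 480

a_6 = 480


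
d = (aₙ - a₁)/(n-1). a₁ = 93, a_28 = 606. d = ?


d = (aₙ - a₁)/(n-1)
= (606 - 93)/(28-1)
= 513/27 = 19

d = 19


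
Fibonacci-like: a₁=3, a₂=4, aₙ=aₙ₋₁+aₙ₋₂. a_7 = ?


Computing iteratively: 3, 4, 7, 11, 18, 29, 47
a_7 = 47

a_7 = 47


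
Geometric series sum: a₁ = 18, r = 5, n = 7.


Sₙ = 18×(5^7 - 1)/(5 - 1)
= 18×(78125 - 1)/4
= 18×78124/4
= 351558

S_7 = 351558


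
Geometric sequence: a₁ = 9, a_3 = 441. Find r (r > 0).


r^(n-1) = aₙ/a₁
r^2 = 441/9 = 49
r = 49^(1/2)
= ±7; taking r > 0 gives r = 7

r = 7


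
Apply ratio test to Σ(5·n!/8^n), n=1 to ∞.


aₙ = 5·n!/8^n
a_{n+1}/aₙ = (n+1)!/8^(n+1) × 8^n/n!  (constant 5 cancels)
= (n+1)/8
L = lim(n→∞) (n+1)/8 = ∞
L > 1 → series DIVERGES

Diverges (ratio test: L = ∞ > 1)


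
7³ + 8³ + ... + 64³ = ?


Σₖ₌7^64 k³ = [64·65/2]² − [6·7/2]²
= 4326400 − 441 = 4325959

Σk³ = 4325959


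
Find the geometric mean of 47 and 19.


GM = √(47×19) = √893 = 29.8831

GM = 29.8831


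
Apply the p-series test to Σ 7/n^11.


p-series test: Σ c/n^p converges if p > 1, diverges if p ≤ 1 (constant c > 0 doesn't affect convergence).
p = 11
11 > 1 → CONVERGES

Converges (p = 11 > 1)


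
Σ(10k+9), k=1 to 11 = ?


Σ(10k+9) = 10·Σk + 9·n
= 10·66 + 9·11
= 660 + 99 = 759

Σ = 759


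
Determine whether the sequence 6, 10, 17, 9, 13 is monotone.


Differences: 4, 7, -8, 4
Difference at position 1 is +4 (> 0) but position 3 is -8 (< 0) — sequence both rises and falls
→ NOT monotonic

Not monotonic


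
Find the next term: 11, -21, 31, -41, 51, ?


Pattern: alternating sign, magnitude arithmetic (d=10)
Terms: 11, -21, 31, -41, 51
Next term = -61

Next term = -61


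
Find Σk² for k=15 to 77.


Σₖ₌15^77 k² = Σₖ₌₁^77 k² − Σₖ₌₁^14 k²
= 77·78·155/6 − 14·15·29/6
= 155155 − 1015 = 154140

Σk² = 154140


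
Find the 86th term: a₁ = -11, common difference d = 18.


aₙ = a₁ + (n-1)d
= -11 + (86-1)×18
= -11 + 1530
= 1519

a_86 = 1519


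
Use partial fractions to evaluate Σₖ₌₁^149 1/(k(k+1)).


1/(k(k+1)) = 1/k - 1/(k+1) (partial fractions)
Telescoping: Σ = 1 - 1/150 = 149/150

Sum = 149/150


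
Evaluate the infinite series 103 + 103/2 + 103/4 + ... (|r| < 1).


S∞ = a₁/(1-r) = 103/(1 - 1/2)
= 103/(1/2)
= 206

S∞ = 206


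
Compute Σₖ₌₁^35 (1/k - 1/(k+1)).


Telescoping: adjacent terms cancel.
= 1/1 - 1/36
= 1 - 1/36 = 35/36

Sum = 35/36


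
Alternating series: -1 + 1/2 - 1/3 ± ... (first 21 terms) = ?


S = -1 + 1/2 - 1/3 + 1/4 - 1/5 + 1/6 - 1/7 + 1/8 ± ...
= -0.7164
(Full series converges to -ln(2) ≈ -0.6931)

S_21 = -0.7164


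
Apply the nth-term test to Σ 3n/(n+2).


lim(n→∞) 3n/(n+2) = 3/1 = 3  (divide numerator and denominator by n)
lim aₙ = 3 ≠ 0 → series DIVERGES

Diverges (lim aₙ = 3 ≠ 0)


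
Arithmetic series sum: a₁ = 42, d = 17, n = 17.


aₙ = 42 + (17-1)×17 = 314
Sₙ = n(a₁+aₙ)/2 = 17×(42+314)/2
= 17×356/2 = 3026

S_17 = 3026


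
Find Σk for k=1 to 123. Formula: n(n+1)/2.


n(n+1)/2 = 123×124/2 = 15252/2 = 7626

Σk = 7626


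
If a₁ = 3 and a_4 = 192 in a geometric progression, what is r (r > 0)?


r^(n-1) = aₙ/a₁
r^3 = 192/3 = 64
r = 64^(1/3)
= 4

r = 4


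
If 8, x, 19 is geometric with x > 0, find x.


GM = √(8×19) = √152 = 12.3288

GM = 12.3288


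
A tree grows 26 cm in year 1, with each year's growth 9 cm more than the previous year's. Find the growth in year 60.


aₙ = a₁ + (n-1)d
= 26 + (60-1)×9
= 26 + 531
= 557

a_60 = 557


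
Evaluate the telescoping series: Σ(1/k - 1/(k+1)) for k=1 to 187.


Telescoping: adjacent terms cancel.
= 1/1 - 1/188
= 1 - 1/188 = 187/188

Sum = 187/188


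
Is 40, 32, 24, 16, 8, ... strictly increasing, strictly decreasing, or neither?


Differences: -8, -8, -8, -8
All differences < 0 → strictly DECREASING

Monotonically decreasing


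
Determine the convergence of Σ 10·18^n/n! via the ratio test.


aₙ = 10·18^n/n!
a_{n+1}/aₙ = 18^(n+1)/(n+1)! × n!/18^n  (constant 10 cancels)
= 18/(n+1)
L = lim(n→∞) 18/(n+1) = 0
L < 1 → series CONVERGES

Converges (ratio test: L = 0 < 1)


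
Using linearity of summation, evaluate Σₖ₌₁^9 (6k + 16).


Σ(6k+16) = 6·Σk + 16·n
= 6·45 + 16·9
= 270 + 144 = 414

Σ = 414


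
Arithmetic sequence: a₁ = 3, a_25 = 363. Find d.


d = (aₙ - a₁)/(n-1)
= (363 - 3)/(25-1)
= 360/24 = 15

d = 15


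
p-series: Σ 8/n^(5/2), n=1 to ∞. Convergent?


p-series test: Σ c/n^p converges if p > 1, diverges if p ≤ 1 (constant c > 0 doesn't affect convergence).
p = 5/2
5/2 > 1 → CONVERGES

Converges (p = 5/2 > 1)


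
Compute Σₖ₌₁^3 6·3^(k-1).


Sₙ = 6×(3^3 - 1)/(3 - 1)
= 6×(27 - 1)/2
= 6×26/2
= 78

S_3 = 78


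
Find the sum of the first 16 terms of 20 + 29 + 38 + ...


aₙ = 20 + (16-1)×9 = 155
Sₙ = n(a₁+aₙ)/2 = 16×(20+155)/2
= 16×175/2 = 1400

S_16 = 1400


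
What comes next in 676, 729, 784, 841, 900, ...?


Pattern: perfect squares: n²
Terms: 676, 729, 784, 841, 900
Next term = 961

Next term = 961


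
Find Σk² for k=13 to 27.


Σₖ₌13^27 k² = Σₖ₌₁^27 k² − Σₖ₌₁^12 k²
= 27·28·55/6 − 12·13·25/6
= 6930 − 650 = 6280

Σk² = 6280


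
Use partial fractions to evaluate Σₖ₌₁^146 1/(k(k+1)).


1/(k(k+1)) = 1/k - 1/(k+1) (partial fractions)
Telescoping: Σ = 1 - 1/147 = 146/147

Sum = 146/147


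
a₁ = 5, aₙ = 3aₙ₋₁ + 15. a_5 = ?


Computing step by step:
a_1 = 5
a_2 = 30
a_3 = 105
a_4 = 330
a_5 = 1005


a_5 = 1005


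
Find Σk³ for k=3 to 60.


Σₖ₌3^60 k³ = [60·61/2]² − [2·3/2]²
= 3348900 − 9 = 3348891

Σk³ = 3348891


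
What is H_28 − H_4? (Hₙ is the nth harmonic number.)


Σₖ₌5^28 1/k = 1/5 + 1/6 + 1/7 + ... + 1/28
= 148084936403/80313433200
≈ 1.8438

Sum = 148084936403/80313433200 ≈ 1.8438


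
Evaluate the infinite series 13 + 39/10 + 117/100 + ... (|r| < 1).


S∞ = a₁/(1-r) = 13/(1 - 3/10)
= 13/(7/10)
= 130/7

S∞ = 130/7


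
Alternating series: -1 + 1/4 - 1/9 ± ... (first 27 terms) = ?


S = -1 + 1/4 - 1/9 + 1/16 - 1/25 + 1/36 - 1/49 + 1/64 ± ...
= -0.8231
(Full series converges to -π²/12 ≈ -0.8225)

S_27 = -0.8231


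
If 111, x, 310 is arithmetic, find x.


AM = (111 + 310)/2 = 421/2 = 210.5

AM = 210.5


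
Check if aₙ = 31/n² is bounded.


a₁ = 31, a₂ = 31/4, a₃ = 31/9, ...
0 < aₙ ≤ 31 for all n ≥ 1
The sequence IS bounded

Bounded (0 < aₙ ≤ 31)


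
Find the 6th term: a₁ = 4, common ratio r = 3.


aₙ = a₁·r^(n-1)
= 4×3^5
= 4×243
= 972

a_6 = 972


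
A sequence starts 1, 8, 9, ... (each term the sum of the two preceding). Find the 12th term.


Computing iteratively: 1, 8, 9, 17, 26, 43, 69, 112, 181, 293, 474, 767
a_12 = 767

a_12 = 767


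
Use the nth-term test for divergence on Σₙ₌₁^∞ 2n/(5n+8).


lim(n→∞) 2n/(5n+8) = 2/5 = 2/5  (divide numerator and denominator by n)
lim aₙ = 2/5 ≠ 0 → series DIVERGES

Diverges (lim aₙ = 2/5 ≠ 0)


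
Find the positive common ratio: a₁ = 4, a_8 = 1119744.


r^(n-1) = aₙ/a₁
r^7 = 1119744/4 = 279936
r = 279936^(1/7)
= 6

r = 6


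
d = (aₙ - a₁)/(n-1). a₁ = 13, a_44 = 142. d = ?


d = (aₙ - a₁)/(n-1)
= (142 - 13)/(44-1)
= 129/43 = 3

d = 3


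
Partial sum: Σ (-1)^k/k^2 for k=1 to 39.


S = -1 + 1/4 - 1/9 + 1/16 - 1/25 + 1/36 - 1/49 + 1/64 ± ...
= -0.8228
(Full series converges to -π²/12 ≈ -0.8225)

S_39 = -0.8228


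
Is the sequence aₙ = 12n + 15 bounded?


aₙ = 12n + 15 → as n→∞, aₙ→∞
No finite upper bound exists
The sequence is UNBOUNDED

Unbounded (aₙ → ∞ as n → ∞)


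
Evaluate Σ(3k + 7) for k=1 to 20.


Σ(3k+7) = 3·Σk + 7·n
= 3·210 + 7·20
= 630 + 140 = 770

Σ = 770


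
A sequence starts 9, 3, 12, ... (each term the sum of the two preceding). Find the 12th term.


Computing iteratively: 9, 3, 12, 15, 27, 42, 69, 111, 180, 291, 471, 762
a_12 = 762

a_12 = 762


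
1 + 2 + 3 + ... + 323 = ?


n(n+1)/2 = 323×324/2 = 104652/2 = 52326

Σk = 52326


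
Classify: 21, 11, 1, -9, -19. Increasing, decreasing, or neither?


Differences: -10, -10, -10, -10
All differences < 0 → strictly DECREASING

Monotonically decreasing


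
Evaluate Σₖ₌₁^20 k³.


n(n+1)/2 = 20×21/2 = 210
Σk³ = 210² = 44100

Σk³ = 44100


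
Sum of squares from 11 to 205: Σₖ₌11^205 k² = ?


Σₖ₌11^205 k² = Σₖ₌₁^205 k² − Σₖ₌₁^10 k²
= 205·206·411/6 − 10·11·21/6
= 2892755 − 385 = 2892370

Σk² = 2892370


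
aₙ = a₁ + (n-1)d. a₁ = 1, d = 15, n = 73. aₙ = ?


aₙ = a₁ + (n-1)d
= 1 + (73-1)×15
= 1 + 1080
= 1081

a_73 = 1081


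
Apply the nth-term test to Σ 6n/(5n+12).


lim(n→∞) 6n/(5n+12) = 6/5 = 6/5  (divide numerator and denominator by n)
lim aₙ = 6/5 ≠ 0 → series DIVERGES

Diverges (lim aₙ = 6/5 ≠ 0)


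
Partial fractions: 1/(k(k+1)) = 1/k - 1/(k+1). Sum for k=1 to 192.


1/(k(k+1)) = 1/k - 1/(k+1) (partial fractions)
Telescoping: Σ = 1 - 1/193 = 192/193

Sum = 192/193


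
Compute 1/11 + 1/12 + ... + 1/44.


Σₖ₌11^44 1/k = 1/11 + 1/12 + 1/13 + ... + 1/44
= 13599602363903961529/9419588158802421600
≈ 1.4438

Sum = 13599602363903961529/9419588158802421600 ≈ 1.4438


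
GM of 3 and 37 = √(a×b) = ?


GM = √(3×37) = √111 = 10.5357

GM = 10.5357


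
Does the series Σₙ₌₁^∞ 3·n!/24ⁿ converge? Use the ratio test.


aₙ = 3·n!/24^n
a_{n+1}/aₙ = (n+1)!/24^(n+1) × 24^n/n!  (constant 3 cancels)
= (n+1)/24
L = lim(n→∞) (n+1)/24 = ∞
L > 1 → series DIVERGES

Diverges (ratio test: L = ∞ > 1)


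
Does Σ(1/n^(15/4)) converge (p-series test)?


p-series test: Σ c/n^p converges if p > 1, diverges if p ≤ 1 (constant c > 0 doesn't affect convergence).
p = 15/4
15/4 > 1 → CONVERGES

Converges (p = 15/4 > 1)


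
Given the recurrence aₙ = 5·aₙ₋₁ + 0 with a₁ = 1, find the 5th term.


Computing step by step:
a_1 = 1
a_2 = 5
a_3 = 25
a_4 = 125
a_5 = 625


a_5 = 625


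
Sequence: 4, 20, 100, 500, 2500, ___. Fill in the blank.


Pattern: geometric (r=5)
Terms: 4, 20, 100, 500, 2500
Next term = 12500

Next term = 12500


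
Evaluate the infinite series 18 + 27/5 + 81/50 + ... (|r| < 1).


S∞ = a₁/(1-r) = 18/(1 - 3/10)
= 18/(7/10)
= 180/7

S∞ = 180/7


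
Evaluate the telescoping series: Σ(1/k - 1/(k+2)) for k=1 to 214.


Telescoping with gap 2: two head and two tail terms survive.
= (1 + 1/2) - (1/215 + 1/216)
= 3/2 - 1/215 - 1/216 = 69229/46440

Sum = 69229/46440


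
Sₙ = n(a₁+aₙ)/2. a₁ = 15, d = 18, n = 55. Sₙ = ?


aₙ = 15 + (55-1)×18 = 987
Sₙ = n(a₁+aₙ)/2 = 55×(15+987)/2
= 55×1002/2 = 27555

S_55 = 27555


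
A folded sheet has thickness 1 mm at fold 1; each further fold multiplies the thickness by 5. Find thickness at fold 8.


aₙ = a₁·r^(n-1)
= 1×5^7
= 1×78125
= 78125

a_8 = 78125


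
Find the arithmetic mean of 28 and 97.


AM = (28 + 97)/2 = 125/2 = 62.5

AM = 62.5


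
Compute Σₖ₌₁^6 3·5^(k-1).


Sₙ = 3×(5^6 - 1)/(5 - 1)
= 3×(15625 - 1)/4
= 3×15624/4
= 11718

S_6 = 11718


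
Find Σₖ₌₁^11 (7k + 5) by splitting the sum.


Σ(7k+5) = 7·Σk + 5·n
= 7·66 + 5·11
= 462 + 55 = 517

Σ = 517


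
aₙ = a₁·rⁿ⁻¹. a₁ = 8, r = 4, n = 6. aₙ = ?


aₙ = a₁·r^(n-1)
= 8×4^5
= 8×1024
= 8192

a_6 = 8192


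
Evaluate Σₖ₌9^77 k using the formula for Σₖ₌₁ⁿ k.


Σₖ₌9^77 k = Σₖ₌₁^77 k − Σₖ₌₁^8 k
= 77·78/2 − 8·9/2
= 3003 − 36 = 2967

Σk = 2967


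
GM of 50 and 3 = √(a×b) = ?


GM = √(50×3) = √150 = 12.2474

GM = 12.2474


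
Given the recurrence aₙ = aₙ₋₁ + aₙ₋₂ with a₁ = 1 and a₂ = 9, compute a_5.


Computing iteratively: 1, 9, 10, 19, 29
a_5 = 29

a_5 = 29


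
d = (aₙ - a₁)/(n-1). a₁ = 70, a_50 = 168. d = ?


d = (aₙ - a₁)/(n-1)
= (168 - 70)/(50-1)
= 98/49 = 2

d = 2


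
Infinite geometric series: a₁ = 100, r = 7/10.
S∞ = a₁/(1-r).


S∞ = a₁/(1-r) = 100/(1 - 7/10)
= 100/(3/10)
= 1000/3

S∞ = 1000/3


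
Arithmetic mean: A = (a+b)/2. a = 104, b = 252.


AM = (104 + 252)/2 = 356/2 = 178

AM = 178


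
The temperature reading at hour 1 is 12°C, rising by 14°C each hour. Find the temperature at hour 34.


aₙ = a₁ + (n-1)d
= 12 + (34-1)×14
= 12 + 462
= 474

a_34 = 474


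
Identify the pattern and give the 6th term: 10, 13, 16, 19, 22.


Pattern: arithmetic (d=3)
Terms: 10, 13, 16, 19, 22
Next term = 25

Next term = 25


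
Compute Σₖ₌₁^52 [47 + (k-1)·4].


aₙ = 47 + (52-1)×4 = 251
Sₙ = n(a₁+aₙ)/2 = 52×(47+251)/2
= 52×298/2 = 7748

S_52 = 7748


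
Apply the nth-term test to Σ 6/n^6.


lim(n→∞) 6/n^6 = 0
lim aₙ = 0 → nth-term test is INCONCLUSIVE
(Need other tests; this is actually a convergent p-series with p=6 > 1)

Inconclusive (lim aₙ = 0; need another test)


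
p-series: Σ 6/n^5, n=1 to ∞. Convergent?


p-series test: Σ c/n^p converges if p > 1, diverges if p ≤ 1 (constant c > 0 doesn't affect convergence).
p = 5
5 > 1 → CONVERGES

Converges (p = 5 > 1)


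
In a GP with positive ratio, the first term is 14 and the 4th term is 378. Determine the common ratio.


r^(n-1) = aₙ/a₁
r^3 = 378/14 = 27
r = 27^(1/3)
= 3

r = 3


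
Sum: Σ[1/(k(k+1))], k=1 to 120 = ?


1/(k(k+1)) = 1/k - 1/(k+1) (partial fractions)
Telescoping: Σ = 1 - 1/121 = 120/121

Sum = 120/121


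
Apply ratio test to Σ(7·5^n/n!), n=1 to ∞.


aₙ = 7·5^n/n!
a_{n+1}/aₙ = 5^(n+1)/(n+1)! × n!/5^n  (constant 7 cancels)
= 5/(n+1)
L = lim(n→∞) 5/(n+1) = 0
L < 1 → series CONVERGES

Converges (ratio test: L = 0 < 1)


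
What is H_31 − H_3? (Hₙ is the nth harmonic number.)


Σₖ₌4^31 1/k = 1/4 + 1/5 + 1/6 + ... + 1/31
= 158404333811557/72201776446800
≈ 2.1939

Sum = 158404333811557/72201776446800 ≈ 2.1939


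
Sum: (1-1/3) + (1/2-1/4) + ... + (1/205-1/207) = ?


Telescoping with gap 2: two head and two tail terms survive.
= (1 + 1/2) - (1/206 + 1/207)
= 3/2 - 1/206 - 1/207 = 31775/21321

Sum = 31775/21321


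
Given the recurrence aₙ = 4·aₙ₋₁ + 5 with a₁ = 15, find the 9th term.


Computing step by step:
a_1 = 15
a_2 = 65
a_3 = 265
a_4 = 1065
a_5 = 4265
a_6 = 17065
a_7 = 68265
a_8 = 273065
a_9 = 1092265


a_9 = 1092265


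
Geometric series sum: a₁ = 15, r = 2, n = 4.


Sₙ = 15×(2^4 - 1)/(2 - 1)
= 15×(16 - 1)/1
= 15×15/1
= 225

S_4 = 225


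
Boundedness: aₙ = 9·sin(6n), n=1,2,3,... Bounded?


For all n, -1 ≤ sin(6n) ≤ 1, so -9 ≤ 9·sin(6n) ≤ 9
Lower bound: -9, Upper bound: 9
The sequence IS bounded

Bounded (-9 ≤ aₙ ≤ 9)


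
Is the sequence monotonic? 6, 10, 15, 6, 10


Differences: 4, 5, -9, 4
Difference at position 1 is +4 (> 0) but position 3 is -9 (< 0) — sequence both rises and falls
→ NOT monotonic

Not monotonic


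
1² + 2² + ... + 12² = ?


n = 12
n(n+1)(2n+1)/6 = 12×13×25/6
= 3900/6 = 650

Σk² = 650


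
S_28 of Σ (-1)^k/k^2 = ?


S = -1 + 1/4 - 1/9 + 1/16 - 1/25 + 1/36 - 1/49 + 1/64 ± ...
= -0.8219
(Full series converges to -π²/12 ≈ -0.8225)

S_28 = -0.8219


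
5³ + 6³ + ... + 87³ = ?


Σₖ₌5^87 k³ = [87·88/2]² − [4·5/2]²
= 14653584 − 100 = 14653484

Σk³ = 14653484


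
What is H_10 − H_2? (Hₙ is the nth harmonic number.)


Σₖ₌3^10 1/k = 1/3 + 1/4 + 1/5 + 1/6 + 1/7 + 1/8 + 1/9 + 1/10
= 3601/2520
≈ 1.429

Sum = 3601/2520 ≈ 1.429


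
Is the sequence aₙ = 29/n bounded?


a₁ = 29, a₂ = 29/2, a₃ = 29/3, ...
0 < aₙ ≤ 29 for all n ≥ 1
Lower bound: 0, Upper bound: 29
The sequence IS bounded

Bounded (0 < aₙ ≤ 29)


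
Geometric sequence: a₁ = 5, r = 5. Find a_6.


aₙ = a₁·r^(n-1)
= 5×5^5
= 5×3125
= 15625

a_6 = 15625


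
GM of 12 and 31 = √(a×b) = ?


GM = √(12×31) = √372 = 19.2873

GM = 19.2873


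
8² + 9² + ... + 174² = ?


Σₖ₌8^174 k² = Σₖ₌₁^174 k² − Σₖ₌₁^7 k²
= 174·175·349/6 − 7·8·15/6
= 1771175 − 140 = 1771035

Σk² = 1771035


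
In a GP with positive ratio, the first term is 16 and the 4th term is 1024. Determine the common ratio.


r^(n-1) = aₙ/a₁
r^3 = 1024/16 = 64
r = 64^(1/3)
= 4

r = 4


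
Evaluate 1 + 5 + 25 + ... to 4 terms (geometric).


Sₙ = 1×(5^4 - 1)/(5 - 1)
= 1×(625 - 1)/4
= 1×624/4
= 156

S_4 = 156


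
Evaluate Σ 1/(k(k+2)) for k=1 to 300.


1/(k(k+2)) = (1/2)·(1/k - 1/(k+2)) (partial fractions)
Telescoping: Σ = (1/2)·(1 + 1/2 - 1/301 - 1/302) = 67875/90902

Sum = 67875/90902


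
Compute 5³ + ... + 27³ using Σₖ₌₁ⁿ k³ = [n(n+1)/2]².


Σₖ₌5^27 k³ = [27·28/2]² − [4·5/2]²
= 142884 − 100 = 142784

Σk³ = 142784


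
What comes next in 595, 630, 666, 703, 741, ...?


Pattern: triangular numbers: n(n+1)/2
Terms: 595, 630, 666, 703, 741
Next term = 780

Next term = 780


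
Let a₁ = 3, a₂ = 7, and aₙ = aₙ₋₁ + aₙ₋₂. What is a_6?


Computing iteratively: 3, 7, 10, 17, 27, 44
a_6 = 44

a_6 = 44


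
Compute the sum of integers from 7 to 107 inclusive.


Σₖ₌7^107 k = Σₖ₌₁^107 k − Σₖ₌₁^6 k
= 107·108/2 − 6·7/2
= 5778 − 21 = 5757

Σk = 5757


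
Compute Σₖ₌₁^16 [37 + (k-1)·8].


aₙ = 37 + (16-1)×8 = 157
Sₙ = n(a₁+aₙ)/2 = 16×(37+157)/2
= 16×194/2 = 1552

S_16 = 1552


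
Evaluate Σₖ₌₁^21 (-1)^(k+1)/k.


S = 1 - 1/2 + 1/3 - 1/4 + 1/5 - 1/6 + 1/7 - 1/8 ± ...
= 0.7164
(Full series converges to +ln(2) ≈ +0.6931)

S_21 = 0.7164


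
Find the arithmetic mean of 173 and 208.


AM = (173 + 208)/2 = 381/2 = 190.5

AM = 190.5


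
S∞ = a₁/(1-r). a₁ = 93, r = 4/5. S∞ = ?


S∞ = a₁/(1-r) = 93/(1 - 4/5)
= 93/(1/5)
= 465

S∞ = 465


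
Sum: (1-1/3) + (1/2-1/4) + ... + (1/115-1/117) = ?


Telescoping with gap 2: two head and two tail terms survive.
= (1 + 1/2) - (1/116 + 1/117)
= 3/2 - 1/116 - 1/117 = 20125/13572

Sum = 20125/13572


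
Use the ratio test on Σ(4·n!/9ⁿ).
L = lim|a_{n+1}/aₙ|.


aₙ = 4·n!/9^n
a_{n+1}/aₙ = (n+1)!/9^(n+1) × 9^n/n!  (constant 4 cancels)
= (n+1)/9
L = lim(n→∞) (n+1)/9 = ∞
L > 1 → series DIVERGES

Diverges (ratio test: L = ∞ > 1)


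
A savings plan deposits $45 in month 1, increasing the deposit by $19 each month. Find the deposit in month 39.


aₙ = a₁ + (n-1)d
= 45 + (39-1)×19
= 45 + 722
= 767

a_39 = 767


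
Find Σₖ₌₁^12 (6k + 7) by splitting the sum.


Σ(6k+7) = 6·Σk + 7·n
= 6·78 + 7·12
= 468 + 84 = 552

Σ = 552


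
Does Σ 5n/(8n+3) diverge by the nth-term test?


lim(n→∞) 5n/(8n+3) = 5/8 = 5/8  (divide numerator and denominator by n)
lim aₙ = 5/8 ≠ 0 → series DIVERGES

Diverges (lim aₙ = 5/8 ≠ 0)


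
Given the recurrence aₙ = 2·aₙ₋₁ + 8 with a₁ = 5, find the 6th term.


Computing step by step:
a_1 = 5
a_2 = 18
a_3 = 44
a_4 = 96
a_5 = 200
a_6 = 408


a_6 = 408


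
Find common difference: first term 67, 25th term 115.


d = (aₙ - a₁)/(n-1)
= (115 - 67)/(25-1)
= 48/24 = 2

d = 2


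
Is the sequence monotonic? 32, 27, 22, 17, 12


Differences: -5, -5, -5, -5
All differences < 0 → strictly DECREASING

Monotonically decreasing


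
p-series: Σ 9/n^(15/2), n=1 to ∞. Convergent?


p-series test: Σ c/n^p converges if p > 1, diverges if p ≤ 1 (constant c > 0 doesn't affect convergence).
p = 15/2
15/2 > 1 → CONVERGES

Converges (p = 15/2 > 1)


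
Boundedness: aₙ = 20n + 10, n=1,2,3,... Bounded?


aₙ = 20n + 10 → as n→∞, aₙ→∞
No finite upper bound exists
The sequence is UNBOUNDED

Unbounded (aₙ → ∞ as n → ∞)


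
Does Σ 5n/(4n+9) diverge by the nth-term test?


lim(n→∞) 5n/(4n+9) = 5/4 = 5/4  (divide numerator and denominator by n)
lim aₙ = 5/4 ≠ 0 → series DIVERGES

Diverges (lim aₙ = 5/4 ≠ 0)


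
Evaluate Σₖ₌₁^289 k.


n(n+1)/2 = 289×290/2 = 83810/2 = 41905

Σk = 41905


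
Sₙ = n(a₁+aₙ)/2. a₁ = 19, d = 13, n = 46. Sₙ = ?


aₙ = 19 + (46-1)×13 = 604
Sₙ = n(a₁+aₙ)/2 = 46×(19+604)/2
= 46×623/2 = 14329

S_46 = 14329


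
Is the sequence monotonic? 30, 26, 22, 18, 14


Differences: -4, -4, -4, -4
All differences < 0 → strictly DECREASING

Monotonically decreasing


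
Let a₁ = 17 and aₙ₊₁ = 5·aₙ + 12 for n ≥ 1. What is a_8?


Computing step by step:
a_1 = 17
a_2 = 97
a_3 = 497
a_4 = 2497
a_5 = 12497
a_6 = 62497
a_7 = 312497
a_8 = 1562497


a_8 = 1562497


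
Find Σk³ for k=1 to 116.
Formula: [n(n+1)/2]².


n(n+1)/2 = 116×117/2 = 6786
Σk³ = 6786² = 46049796

Σk³ = 46049796


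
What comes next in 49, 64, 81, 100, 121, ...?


Pattern: perfect squares: n²
Terms: 49, 64, 81, 100, 121
Next term = 144

Next term = 144


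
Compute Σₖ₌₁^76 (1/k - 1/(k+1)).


Telescoping: adjacent terms cancel.
= 1/1 - 1/77
= 1 - 1/77 = 76/77

Sum = 76/77


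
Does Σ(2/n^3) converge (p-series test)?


p-series test: Σ c/n^p converges if p > 1, diverges if p ≤ 1 (constant c > 0 doesn't affect convergence).
p = 3
3 > 1 → CONVERGES

Converges (p = 3 > 1)


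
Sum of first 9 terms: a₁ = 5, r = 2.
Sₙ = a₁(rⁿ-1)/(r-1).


Sₙ = 5×(2^9 - 1)/(2 - 1)
= 5×(512 - 1)/1
= 5×511/1
= 2555

S_9 = 2555


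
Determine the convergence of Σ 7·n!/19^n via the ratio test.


aₙ = 7·n!/19^n
a_{n+1}/aₙ = (n+1)!/19^(n+1) × 19^n/n!  (constant 7 cancels)
= (n+1)/19
L = lim(n→∞) (n+1)/19 = ∞
L > 1 → series DIVERGES

Diverges (ratio test: L = ∞ > 1)


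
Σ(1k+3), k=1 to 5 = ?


Σ(1k+3) = 1·Σk + 3·n
= 1·15 + 3·5
= 15 + 15 = 30

Σ = 30


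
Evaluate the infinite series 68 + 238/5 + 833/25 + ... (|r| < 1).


S∞ = a₁/(1-r) = 68/(1 - 7/10)
= 68/(3/10)
= 680/3

S∞ = 680/3


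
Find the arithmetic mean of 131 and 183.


AM = (131 + 183)/2 = 314/2 = 157

AM = 157


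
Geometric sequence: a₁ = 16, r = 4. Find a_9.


aₙ = a₁·r^(n-1)
= 16×4^8
= 16×65536
= 1048576

a_9 = 1048576


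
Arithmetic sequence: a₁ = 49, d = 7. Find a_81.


aₙ = a₁ + (n-1)d
= 49 + (81-1)×7
= 49 + 560
= 609

a_81 = 609


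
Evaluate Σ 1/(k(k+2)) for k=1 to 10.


1/(k(k+2)) = (1/2)·(1/k - 1/(k+2)) (partial fractions)
Telescoping: Σ = (1/2)·(1 + 1/2 - 1/11 - 1/12) = 175/264

Sum = 175/264


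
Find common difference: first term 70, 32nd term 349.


d = (aₙ - a₁)/(n-1)
= (349 - 70)/(32-1)
= 279/31 = 9

d = 9


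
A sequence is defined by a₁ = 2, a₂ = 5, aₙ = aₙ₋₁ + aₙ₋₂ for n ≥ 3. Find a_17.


Computing iteratively: 2, 5, 7, 12, 19, 31, 50, 81, 131, 212, 343, 555, ...
a_17 = 6155

a_17 = 6155


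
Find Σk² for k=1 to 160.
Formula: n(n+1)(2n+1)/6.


n = 160
n(n+1)(2n+1)/6 = 160×161×321/6
= 8268960/6 = 1378160

Σk² = 1378160


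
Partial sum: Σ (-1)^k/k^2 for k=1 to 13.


S = -1 + 1/4 - 1/9 + 1/16 - 1/25 + 1/36 - 1/49 + 1/64 ± ...
= -0.8252
(Full series converges to -π²/12 ≈ -0.8225)

S_13 = -0.8252


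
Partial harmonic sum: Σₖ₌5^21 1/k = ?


Σₖ₌5^21 1/k = 1/5 + 1/6 + 1/7 + ... + 1/21
= 24241859/15519504
≈ 1.562

Sum = 24241859/15519504 ≈ 1.562


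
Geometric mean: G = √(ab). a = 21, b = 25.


GM = √(21×25) = √525 = 22.9129

GM = 22.9129


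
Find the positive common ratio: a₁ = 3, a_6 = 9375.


r^(n-1) = aₙ/a₁
r^5 = 9375/3 = 3125
r = 3125^(1/5)
= 5

r = 5


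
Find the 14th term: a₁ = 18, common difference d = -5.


aₙ = a₁ + (n-1)d
= 18 + (14-1)×-5
= 18 - 65
= -47

a_14 = -47


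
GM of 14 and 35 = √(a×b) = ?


GM = √(14×35) = √490 = 22.1359

GM = 22.1359


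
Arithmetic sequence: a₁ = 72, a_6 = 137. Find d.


d = (aₙ - a₁)/(n-1)
= (137 - 72)/(6-1)
= 65/5 = 13

d = 13


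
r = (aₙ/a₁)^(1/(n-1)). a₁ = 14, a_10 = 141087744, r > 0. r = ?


r^(n-1) = aₙ/a₁
r^9 = 141087744/14 = 10077696
r = 10077696^(1/9)
= 6

r = 6
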